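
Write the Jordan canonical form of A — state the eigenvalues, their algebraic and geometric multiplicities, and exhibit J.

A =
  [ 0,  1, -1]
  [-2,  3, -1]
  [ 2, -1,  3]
J_2(2) ⊕ J_1(2)

The characteristic polynomial is
  det(x·I − A) = x^3 - 6*x^2 + 12*x - 8 = (x - 2)^3

Eigenvalues and multiplicities (the geometric multiplicity of λ is n − rank(A − λI), which equals the number of Jordan blocks for λ):
  λ = 2: algebraic multiplicity = 3, geometric multiplicity = 2

Determining the block sizes for each eigenvalue:
  λ = 2: 2 blocks summing to 3 forces exactly one block of size 2 and the rest size 1 → block sizes [2, 1]

Assembling the blocks gives a Jordan form
J =
  [2, 1, 0]
  [0, 2, 0]
  [0, 0, 2]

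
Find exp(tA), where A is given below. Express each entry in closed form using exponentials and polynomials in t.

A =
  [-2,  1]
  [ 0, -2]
e^{tA} =
  [exp(-2*t), t*exp(-2*t)]
  [0, exp(-2*t)]

Strategy: write A = P · J · P⁻¹ where J is a Jordan canonical form, so e^{tA} = P · e^{tJ} · P⁻¹, and e^{tJ} can be computed block-by-block.

A has Jordan form
J =
  [-2,  1]
  [ 0, -2]
(up to reordering of blocks).

Per-block formulas:
  For a 2×2 Jordan block J_2(-2): exp(t · J_2(-2)) = e^(-2t)·(I + t·N), where N is the 2×2 nilpotent shift.

After assembling e^{tJ} and conjugating by P, we get:

e^{tA} =
  [exp(-2*t), t*exp(-2*t)]
  [0, exp(-2*t)]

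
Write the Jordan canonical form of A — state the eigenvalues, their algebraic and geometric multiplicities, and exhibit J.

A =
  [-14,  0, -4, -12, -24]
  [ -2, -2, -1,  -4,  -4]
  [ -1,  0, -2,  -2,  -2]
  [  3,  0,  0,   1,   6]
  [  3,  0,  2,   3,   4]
J_1(-5) ⊕ J_3(-2) ⊕ J_1(-2)

The characteristic polynomial is
  det(x·I − A) = x^5 + 13*x^4 + 64*x^3 + 152*x^2 + 176*x + 80 = (x + 2)^4*(x + 5)

Eigenvalues and multiplicities (the geometric multiplicity of λ is n − rank(A − λI), which equals the number of Jordan blocks for λ):
  λ = -5: algebraic multiplicity = 1, geometric multiplicity = 1
  λ = -2: algebraic multiplicity = 4, geometric multiplicity = 2

Determining the block sizes for each eigenvalue:
  λ = -5: one block (gm = 1), so the single block has size am = 1 → block sizes [1]
  λ = -2: with am = 4 and gm = 2, the partition is not yet determined (e.g. several partitions of 4 into 2 parts exist). Let N = A − (-2)·I. Computing rank(N^1) = 3, rank(N^2) = 2, rank(N^3) = 1; the number of blocks of size ≥ j is rank(N^{j−1}) − rank(N^j), giving [2, 1, 1]. So we have 1 block(s) of size 3, 1 block(s) of size 1 → block sizes [3, 1]

Assembling the blocks gives a Jordan form
J =
  [-5,  0,  0,  0,  0]
  [ 0, -2,  1,  0,  0]
  [ 0,  0, -2,  1,  0]
  [ 0,  0,  0, -2,  0]
  [ 0,  0,  0,  0, -2]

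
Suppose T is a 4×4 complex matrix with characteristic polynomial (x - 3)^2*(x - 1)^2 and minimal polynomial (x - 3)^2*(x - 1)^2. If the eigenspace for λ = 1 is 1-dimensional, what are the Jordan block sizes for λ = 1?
Block sizes for λ = 1: [2]

Step 1 — from the characteristic polynomial, algebraic multiplicity of λ = 1 is 2. From dim ker(T − (1)·I) = 1, there are exactly 1 Jordan blocks for λ = 1.
Step 2 — from the minimal polynomial, the factor (x − 1)^2 tells us the largest block for λ = 1 has size 2.
Step 3 — with total size 2, 1 blocks, and largest block 2, the block sizes (in nonincreasing order) are [2].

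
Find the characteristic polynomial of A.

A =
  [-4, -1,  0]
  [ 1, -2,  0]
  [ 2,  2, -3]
x^3 + 9*x^2 + 27*x + 27

Expanding det(x·I − A) (e.g. by cofactor expansion or by noting that A is similar to its Jordan form J, which has the same characteristic polynomial as A) gives
  χ_A(x) = x^3 + 9*x^2 + 27*x + 27
which factors as (x + 3)^3. The eigenvalues (with algebraic multiplicities) are λ = -3 with multiplicity 3.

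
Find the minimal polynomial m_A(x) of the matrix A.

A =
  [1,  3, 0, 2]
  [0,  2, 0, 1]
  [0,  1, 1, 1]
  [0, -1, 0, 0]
x^3 - 3*x^2 + 3*x - 1

The characteristic polynomial is χ_A(x) = (x - 1)^4, so the eigenvalues are known. The minimal polynomial is
  m_A(x) = Π_λ (x − λ)^{k_λ}
where k_λ is the size of the *largest* Jordan block for λ (equivalently, the smallest k with (A − λI)^k v = 0 for every generalised eigenvector v of λ).

  λ = 1: largest Jordan block has size 3, contributing (x − 1)^3

So m_A(x) = (x - 1)^3 = x^3 - 3*x^2 + 3*x - 1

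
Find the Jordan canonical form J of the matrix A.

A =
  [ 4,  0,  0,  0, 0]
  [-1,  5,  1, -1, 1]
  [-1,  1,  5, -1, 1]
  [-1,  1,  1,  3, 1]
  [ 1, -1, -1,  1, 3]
J_2(4) ⊕ J_1(4) ⊕ J_1(4) ⊕ J_1(4)

The characteristic polynomial is
  det(x·I − A) = x^5 - 20*x^4 + 160*x^3 - 640*x^2 + 1280*x - 1024 = (x - 4)^5

Eigenvalues and multiplicities (the geometric multiplicity of λ is n − rank(A − λI), which equals the number of Jordan blocks for λ):
  λ = 4: algebraic multiplicity = 5, geometric multiplicity = 4

Determining the block sizes for each eigenvalue:
  λ = 4: 4 blocks summing to 5 forces exactly one block of size 2 and the rest size 1 → block sizes [2, 1, 1, 1]

Assembling the blocks gives a Jordan form
J =
  [4, 1, 0, 0, 0]
  [0, 4, 0, 0, 0]
  [0, 0, 4, 0, 0]
  [0, 0, 0, 4, 0]
  [0, 0, 0, 0, 4]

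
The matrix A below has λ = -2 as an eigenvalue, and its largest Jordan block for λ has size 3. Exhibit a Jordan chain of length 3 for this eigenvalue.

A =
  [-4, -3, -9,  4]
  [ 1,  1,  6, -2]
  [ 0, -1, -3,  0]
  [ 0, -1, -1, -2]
A Jordan chain for λ = -2 of length 3:
v_1 = (1, 1, -1, -1)ᵀ
v_2 = (-2, 1, 0, 0)ᵀ
v_3 = (1, 0, 0, 0)ᵀ

Let N = A − (-2)·I. We want v_3 with N^3 v_3 = 0 but N^2 v_3 ≠ 0; then v_{j-1} := N · v_j for j = 3, …, 2.

Pick v_3 = (1, 0, 0, 0)ᵀ.
Then v_2 = N · v_3 = (-2, 1, 0, 0)ᵀ.
Then v_1 = N · v_2 = (1, 1, -1, -1)ᵀ.

Sanity check: (A − (-2)·I) v_1 = (0, 0, 0, 0)ᵀ = 0. ✓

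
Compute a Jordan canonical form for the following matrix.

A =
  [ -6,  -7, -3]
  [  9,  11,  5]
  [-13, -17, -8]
J_3(-1)

The characteristic polynomial is
  det(x·I − A) = x^3 + 3*x^2 + 3*x + 1 = (x + 1)^3

Eigenvalues and multiplicities (the geometric multiplicity of λ is n − rank(A − λI), which equals the number of Jordan blocks for λ):
  λ = -1: algebraic multiplicity = 3, geometric multiplicity = 1

Determining the block sizes for each eigenvalue:
  λ = -1: one block (gm = 1), so the single block has size am = 3 → block sizes [3]

Assembling the blocks gives a Jordan form
J =
  [-1,  1,  0]
  [ 0, -1,  1]
  [ 0,  0, -1]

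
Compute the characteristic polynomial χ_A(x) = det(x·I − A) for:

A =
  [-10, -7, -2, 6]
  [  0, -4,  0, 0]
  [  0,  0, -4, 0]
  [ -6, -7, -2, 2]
x^4 + 16*x^3 + 96*x^2 + 256*x + 256

Expanding det(x·I − A) (e.g. by cofactor expansion or by noting that A is similar to its Jordan form J, which has the same characteristic polynomial as A) gives
  χ_A(x) = x^4 + 16*x^3 + 96*x^2 + 256*x + 256
which factors as (x + 4)^4. The eigenvalues (with algebraic multiplicities) are λ = -4 with multiplicity 4.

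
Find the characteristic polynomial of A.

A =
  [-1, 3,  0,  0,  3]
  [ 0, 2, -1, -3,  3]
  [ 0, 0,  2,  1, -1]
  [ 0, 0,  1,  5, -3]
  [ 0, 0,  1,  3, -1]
x^5 - 7*x^4 + 16*x^3 - 8*x^2 - 16*x + 16

Expanding det(x·I − A) (e.g. by cofactor expansion or by noting that A is similar to its Jordan form J, which has the same characteristic polynomial as A) gives
  χ_A(x) = x^5 - 7*x^4 + 16*x^3 - 8*x^2 - 16*x + 16
which factors as (x - 2)^4*(x + 1). The eigenvalues (with algebraic multiplicities) are λ = -1 with multiplicity 1, λ = 2 with multiplicity 4.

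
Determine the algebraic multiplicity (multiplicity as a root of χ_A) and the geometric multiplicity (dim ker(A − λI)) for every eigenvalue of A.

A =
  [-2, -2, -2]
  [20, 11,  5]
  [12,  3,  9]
λ = 6: alg = 3, geom = 2

Step 1 — factor the characteristic polynomial to read off the algebraic multiplicities:
  χ_A(x) = (x - 6)^3

Step 2 — compute geometric multiplicities via the rank-nullity identity g(λ) = n − rank(A − λI):
  rank(A − (6)·I) = 1, so dim ker(A − (6)·I) = n − 1 = 2

Summary:
  λ = 6: algebraic multiplicity = 3, geometric multiplicity = 2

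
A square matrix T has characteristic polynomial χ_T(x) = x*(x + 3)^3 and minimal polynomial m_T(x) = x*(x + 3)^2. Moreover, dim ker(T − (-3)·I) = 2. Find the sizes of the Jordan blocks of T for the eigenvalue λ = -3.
Block sizes for λ = -3: [2, 1]

Step 1 — from the characteristic polynomial, algebraic multiplicity of λ = -3 is 3. From dim ker(T − (-3)·I) = 2, there are exactly 2 Jordan blocks for λ = -3.
Step 2 — from the minimal polynomial, the factor (x + 3)^2 tells us the largest block for λ = -3 has size 2.
Step 3 — with total size 3, 2 blocks, and largest block 2, the block sizes (in nonincreasing order) are [2, 1].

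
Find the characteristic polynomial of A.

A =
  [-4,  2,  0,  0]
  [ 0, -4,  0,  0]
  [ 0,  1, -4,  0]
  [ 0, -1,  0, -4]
x^4 + 16*x^3 + 96*x^2 + 256*x + 256

Expanding det(x·I − A) (e.g. by cofactor expansion or by noting that A is similar to its Jordan form J, which has the same characteristic polynomial as A) gives
  χ_A(x) = x^4 + 16*x^3 + 96*x^2 + 256*x + 256
which factors as (x + 4)^4. The eigenvalues (with algebraic multiplicities) are λ = -4 with multiplicity 4.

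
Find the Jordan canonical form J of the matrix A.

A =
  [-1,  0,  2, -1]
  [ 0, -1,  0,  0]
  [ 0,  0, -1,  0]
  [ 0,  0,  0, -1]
J_2(-1) ⊕ J_1(-1) ⊕ J_1(-1)

The characteristic polynomial is
  det(x·I − A) = x^4 + 4*x^3 + 6*x^2 + 4*x + 1 = (x + 1)^4

Eigenvalues and multiplicities (the geometric multiplicity of λ is n − rank(A − λI), which equals the number of Jordan blocks for λ):
  λ = -1: algebraic multiplicity = 4, geometric multiplicity = 3

Determining the block sizes for each eigenvalue:
  λ = -1: 3 blocks summing to 4 forces exactly one block of size 2 and the rest size 1 → block sizes [2, 1, 1]

Assembling the blocks gives a Jordan form
J =
  [-1,  1,  0,  0]
  [ 0, -1,  0,  0]
  [ 0,  0, -1,  0]
  [ 0,  0,  0, -1]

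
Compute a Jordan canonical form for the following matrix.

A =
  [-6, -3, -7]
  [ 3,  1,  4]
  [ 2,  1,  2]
J_3(-1)

The characteristic polynomial is
  det(x·I − A) = x^3 + 3*x^2 + 3*x + 1 = (x + 1)^3

Eigenvalues and multiplicities (the geometric multiplicity of λ is n − rank(A − λI), which equals the number of Jordan blocks for λ):
  λ = -1: algebraic multiplicity = 3, geometric multiplicity = 1

Determining the block sizes for each eigenvalue:
  λ = -1: one block (gm = 1), so the single block has size am = 3 → block sizes [3]

Assembling the blocks gives a Jordan form
J =
  [-1,  1,  0]
  [ 0, -1,  1]
  [ 0,  0, -1]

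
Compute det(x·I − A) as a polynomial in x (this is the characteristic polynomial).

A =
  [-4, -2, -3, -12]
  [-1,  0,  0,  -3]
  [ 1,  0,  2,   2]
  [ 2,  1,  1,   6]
x^4 - 4*x^3 + 6*x^2 - 4*x + 1

Expanding det(x·I − A) (e.g. by cofactor expansion or by noting that A is similar to its Jordan form J, which has the same characteristic polynomial as A) gives
  χ_A(x) = x^4 - 4*x^3 + 6*x^2 - 4*x + 1
which factors as (x - 1)^4. The eigenvalues (with algebraic multiplicities) are λ = 1 with multiplicity 4.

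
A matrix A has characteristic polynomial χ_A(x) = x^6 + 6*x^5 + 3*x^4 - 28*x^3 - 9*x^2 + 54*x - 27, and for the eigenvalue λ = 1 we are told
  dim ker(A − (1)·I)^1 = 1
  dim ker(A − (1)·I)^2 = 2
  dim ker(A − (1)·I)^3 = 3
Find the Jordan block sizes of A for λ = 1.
Block sizes for λ = 1: [3]

From the dimensions of kernels of powers, the number of Jordan blocks of size at least j is d_j − d_{j−1} where d_j = dim ker(N^j) (with d_0 = 0). Computing the differences gives [1, 1, 1].
The number of blocks of size exactly k is (#blocks of size ≥ k) − (#blocks of size ≥ k + 1), so the partition is: 1 block(s) of size 3.
In nonincreasing order the block sizes are [3].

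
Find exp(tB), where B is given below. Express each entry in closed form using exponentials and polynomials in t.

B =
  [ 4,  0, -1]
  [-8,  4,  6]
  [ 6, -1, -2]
e^{tB} =
  [-t^2*exp(2*t) + 2*t*exp(2*t) + exp(2*t), t^2*exp(2*t)/2, t^2*exp(2*t) - t*exp(2*t)]
  [2*t^2*exp(2*t) - 8*t*exp(2*t), -t^2*exp(2*t) + 2*t*exp(2*t) + exp(2*t), -2*t^2*exp(2*t) + 6*t*exp(2*t)]
  [-2*t^2*exp(2*t) + 6*t*exp(2*t), t^2*exp(2*t) - t*exp(2*t), 2*t^2*exp(2*t) - 4*t*exp(2*t) + exp(2*t)]

Strategy: write B = P · J · P⁻¹ where J is a Jordan canonical form, so e^{tB} = P · e^{tJ} · P⁻¹, and e^{tJ} can be computed block-by-block.

B has Jordan form
J =
  [2, 1, 0]
  [0, 2, 1]
  [0, 0, 2]
(up to reordering of blocks).

Per-block formulas:
  For a 3×3 Jordan block J_3(2): exp(t · J_3(2)) = e^(2t)·(I + t·N + (t^2/2)·N^2), where N is the 3×3 nilpotent shift.

After assembling e^{tJ} and conjugating by P, we get:

e^{tB} =
  [-t^2*exp(2*t) + 2*t*exp(2*t) + exp(2*t), t^2*exp(2*t)/2, t^2*exp(2*t) - t*exp(2*t)]
  [2*t^2*exp(2*t) - 8*t*exp(2*t), -t^2*exp(2*t) + 2*t*exp(2*t) + exp(2*t), -2*t^2*exp(2*t) + 6*t*exp(2*t)]
  [-2*t^2*exp(2*t) + 6*t*exp(2*t), t^2*exp(2*t) - t*exp(2*t), 2*t^2*exp(2*t) - 4*t*exp(2*t) + exp(2*t)]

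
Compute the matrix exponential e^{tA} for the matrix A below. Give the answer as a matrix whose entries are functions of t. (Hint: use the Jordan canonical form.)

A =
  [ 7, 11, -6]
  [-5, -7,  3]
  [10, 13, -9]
e^{tA} =
  [-15*t^2*exp(-3*t)/2 + 10*t*exp(-3*t) + exp(-3*t), -6*t^2*exp(-3*t) + 11*t*exp(-3*t), 9*t^2*exp(-3*t)/2 - 6*t*exp(-3*t)]
  [-5*t*exp(-3*t), -4*t*exp(-3*t) + exp(-3*t), 3*t*exp(-3*t)]
  [-25*t^2*exp(-3*t)/2 + 10*t*exp(-3*t), -10*t^2*exp(-3*t) + 13*t*exp(-3*t), 15*t^2*exp(-3*t)/2 - 6*t*exp(-3*t) + exp(-3*t)]

Strategy: write A = P · J · P⁻¹ where J is a Jordan canonical form, so e^{tA} = P · e^{tJ} · P⁻¹, and e^{tJ} can be computed block-by-block.

A has Jordan form
J =
  [-3,  1,  0]
  [ 0, -3,  1]
  [ 0,  0, -3]
(up to reordering of blocks).

Per-block formulas:
  For a 3×3 Jordan block J_3(-3): exp(t · J_3(-3)) = e^(-3t)·(I + t·N + (t^2/2)·N^2), where N is the 3×3 nilpotent shift.

After assembling e^{tJ} and conjugating by P, we get:

e^{tA} =
  [-15*t^2*exp(-3*t)/2 + 10*t*exp(-3*t) + exp(-3*t), -6*t^2*exp(-3*t) + 11*t*exp(-3*t), 9*t^2*exp(-3*t)/2 - 6*t*exp(-3*t)]
  [-5*t*exp(-3*t), -4*t*exp(-3*t) + exp(-3*t), 3*t*exp(-3*t)]
  [-25*t^2*exp(-3*t)/2 + 10*t*exp(-3*t), -10*t^2*exp(-3*t) + 13*t*exp(-3*t), 15*t^2*exp(-3*t)/2 - 6*t*exp(-3*t) + exp(-3*t)]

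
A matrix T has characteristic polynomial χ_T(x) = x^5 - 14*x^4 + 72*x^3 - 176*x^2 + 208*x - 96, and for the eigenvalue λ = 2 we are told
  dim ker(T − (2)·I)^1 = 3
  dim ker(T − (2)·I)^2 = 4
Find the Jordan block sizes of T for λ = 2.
Block sizes for λ = 2: [2, 1, 1]

From the dimensions of kernels of powers, the number of Jordan blocks of size at least j is d_j − d_{j−1} where d_j = dim ker(N^j) (with d_0 = 0). Computing the differences gives [3, 1].
The number of blocks of size exactly k is (#blocks of size ≥ k) − (#blocks of size ≥ k + 1), so the partition is: 2 block(s) of size 1, 1 block(s) of size 2.
In nonincreasing order the block sizes are [2, 1, 1].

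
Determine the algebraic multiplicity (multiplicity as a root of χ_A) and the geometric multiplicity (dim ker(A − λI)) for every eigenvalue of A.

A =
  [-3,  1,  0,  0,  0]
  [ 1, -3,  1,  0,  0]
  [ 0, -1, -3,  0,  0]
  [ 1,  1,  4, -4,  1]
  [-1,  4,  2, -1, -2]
λ = -3: alg = 5, geom = 2

Step 1 — factor the characteristic polynomial to read off the algebraic multiplicities:
  χ_A(x) = (x + 3)^5

Step 2 — compute geometric multiplicities via the rank-nullity identity g(λ) = n − rank(A − λI):
  rank(A − (-3)·I) = 3, so dim ker(A − (-3)·I) = n − 3 = 2

Summary:
  λ = -3: algebraic multiplicity = 5, geometric multiplicity = 2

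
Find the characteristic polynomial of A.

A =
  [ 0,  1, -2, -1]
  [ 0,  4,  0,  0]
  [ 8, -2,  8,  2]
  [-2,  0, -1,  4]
x^4 - 16*x^3 + 96*x^2 - 256*x + 256

Expanding det(x·I − A) (e.g. by cofactor expansion or by noting that A is similar to its Jordan form J, which has the same characteristic polynomial as A) gives
  χ_A(x) = x^4 - 16*x^3 + 96*x^2 - 256*x + 256
which factors as (x - 4)^4. The eigenvalues (with algebraic multiplicities) are λ = 4 with multiplicity 4.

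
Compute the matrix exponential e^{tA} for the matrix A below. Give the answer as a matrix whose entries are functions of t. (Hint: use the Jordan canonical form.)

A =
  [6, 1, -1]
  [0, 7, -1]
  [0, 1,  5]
e^{tA} =
  [exp(6*t), t*exp(6*t), -t*exp(6*t)]
  [0, t*exp(6*t) + exp(6*t), -t*exp(6*t)]
  [0, t*exp(6*t), -t*exp(6*t) + exp(6*t)]

Strategy: write A = P · J · P⁻¹ where J is a Jordan canonical form, so e^{tA} = P · e^{tJ} · P⁻¹, and e^{tJ} can be computed block-by-block.

A has Jordan form
J =
  [6, 1, 0]
  [0, 6, 0]
  [0, 0, 6]
(up to reordering of blocks).

Per-block formulas:
  For a 2×2 Jordan block J_2(6): exp(t · J_2(6)) = e^(6t)·(I + t·N), where N is the 2×2 nilpotent shift.
  For a 1×1 block at λ = 6: exp(t · [6]) = [e^(6t)].

After assembling e^{tJ} and conjugating by P, we get:

e^{tA} =
  [exp(6*t), t*exp(6*t), -t*exp(6*t)]
  [0, t*exp(6*t) + exp(6*t), -t*exp(6*t)]
  [0, t*exp(6*t), -t*exp(6*t) + exp(6*t)]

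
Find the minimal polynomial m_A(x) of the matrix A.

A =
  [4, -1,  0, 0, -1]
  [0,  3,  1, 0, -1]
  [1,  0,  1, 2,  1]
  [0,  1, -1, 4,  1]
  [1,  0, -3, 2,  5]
x^4 - 13*x^3 + 63*x^2 - 135*x + 108

The characteristic polynomial is χ_A(x) = (x - 4)^2*(x - 3)^3, so the eigenvalues are known. The minimal polynomial is
  m_A(x) = Π_λ (x − λ)^{k_λ}
where k_λ is the size of the *largest* Jordan block for λ (equivalently, the smallest k with (A − λI)^k v = 0 for every generalised eigenvector v of λ).

  λ = 3: largest Jordan block has size 3, contributing (x − 3)^3
  λ = 4: largest Jordan block has size 1, contributing (x − 4)

So m_A(x) = (x - 4)*(x - 3)^3 = x^4 - 13*x^3 + 63*x^2 - 135*x + 108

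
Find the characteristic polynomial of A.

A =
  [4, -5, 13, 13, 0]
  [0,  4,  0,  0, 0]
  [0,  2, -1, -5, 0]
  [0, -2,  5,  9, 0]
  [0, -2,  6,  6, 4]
x^5 - 20*x^4 + 160*x^3 - 640*x^2 + 1280*x - 1024

Expanding det(x·I − A) (e.g. by cofactor expansion or by noting that A is similar to its Jordan form J, which has the same characteristic polynomial as A) gives
  χ_A(x) = x^5 - 20*x^4 + 160*x^3 - 640*x^2 + 1280*x - 1024
which factors as (x - 4)^5. The eigenvalues (with algebraic multiplicities) are λ = 4 with multiplicity 5.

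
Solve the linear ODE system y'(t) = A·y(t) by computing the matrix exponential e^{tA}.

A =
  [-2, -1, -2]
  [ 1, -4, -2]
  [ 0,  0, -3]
e^{tA} =
  [t*exp(-3*t) + exp(-3*t), -t*exp(-3*t), -2*t*exp(-3*t)]
  [t*exp(-3*t), -t*exp(-3*t) + exp(-3*t), -2*t*exp(-3*t)]
  [0, 0, exp(-3*t)]

Strategy: write A = P · J · P⁻¹ where J is a Jordan canonical form, so e^{tA} = P · e^{tJ} · P⁻¹, and e^{tJ} can be computed block-by-block.

A has Jordan form
J =
  [-3,  1,  0]
  [ 0, -3,  0]
  [ 0,  0, -3]
(up to reordering of blocks).

Per-block formulas:
  For a 1×1 block at λ = -3: exp(t · [-3]) = [e^(-3t)].
  For a 2×2 Jordan block J_2(-3): exp(t · J_2(-3)) = e^(-3t)·(I + t·N), where N is the 2×2 nilpotent shift.

After assembling e^{tJ} and conjugating by P, we get:

e^{tA} =
  [t*exp(-3*t) + exp(-3*t), -t*exp(-3*t), -2*t*exp(-3*t)]
  [t*exp(-3*t), -t*exp(-3*t) + exp(-3*t), -2*t*exp(-3*t)]
  [0, 0, exp(-3*t)]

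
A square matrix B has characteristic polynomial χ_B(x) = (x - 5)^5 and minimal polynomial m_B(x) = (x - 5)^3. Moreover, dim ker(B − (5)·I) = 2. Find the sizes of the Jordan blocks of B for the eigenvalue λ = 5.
Block sizes for λ = 5: [3, 2]

Step 1 — from the characteristic polynomial, algebraic multiplicity of λ = 5 is 5. From dim ker(B − (5)·I) = 2, there are exactly 2 Jordan blocks for λ = 5.
Step 2 — from the minimal polynomial, the factor (x − 5)^3 tells us the largest block for λ = 5 has size 3.
Step 3 — with total size 5, 2 blocks, and largest block 3, the block sizes (in nonincreasing order) are [3, 2].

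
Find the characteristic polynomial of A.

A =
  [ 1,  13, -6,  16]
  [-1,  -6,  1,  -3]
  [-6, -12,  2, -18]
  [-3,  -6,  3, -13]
x^4 + 16*x^3 + 96*x^2 + 256*x + 256

Expanding det(x·I − A) (e.g. by cofactor expansion or by noting that A is similar to its Jordan form J, which has the same characteristic polynomial as A) gives
  χ_A(x) = x^4 + 16*x^3 + 96*x^2 + 256*x + 256
which factors as (x + 4)^4. The eigenvalues (with algebraic multiplicities) are λ = -4 with multiplicity 4.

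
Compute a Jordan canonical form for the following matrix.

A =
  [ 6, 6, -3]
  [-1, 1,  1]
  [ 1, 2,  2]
J_2(3) ⊕ J_1(3)

The characteristic polynomial is
  det(x·I − A) = x^3 - 9*x^2 + 27*x - 27 = (x - 3)^3

Eigenvalues and multiplicities (the geometric multiplicity of λ is n − rank(A − λI), which equals the number of Jordan blocks for λ):
  λ = 3: algebraic multiplicity = 3, geometric multiplicity = 2

Determining the block sizes for each eigenvalue:
  λ = 3: 2 blocks summing to 3 forces exactly one block of size 2 and the rest size 1 → block sizes [2, 1]

Assembling the blocks gives a Jordan form
J =
  [3, 1, 0]
  [0, 3, 0]
  [0, 0, 3]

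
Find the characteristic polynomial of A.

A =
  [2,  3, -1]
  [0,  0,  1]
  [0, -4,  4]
x^3 - 6*x^2 + 12*x - 8

Expanding det(x·I − A) (e.g. by cofactor expansion or by noting that A is similar to its Jordan form J, which has the same characteristic polynomial as A) gives
  χ_A(x) = x^3 - 6*x^2 + 12*x - 8
which factors as (x - 2)^3. The eigenvalues (with algebraic multiplicities) are λ = 2 with multiplicity 3.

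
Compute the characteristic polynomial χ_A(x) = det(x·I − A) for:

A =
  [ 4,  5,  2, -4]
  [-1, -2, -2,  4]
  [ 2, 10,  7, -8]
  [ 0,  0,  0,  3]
x^4 - 12*x^3 + 54*x^2 - 108*x + 81

Expanding det(x·I − A) (e.g. by cofactor expansion or by noting that A is similar to its Jordan form J, which has the same characteristic polynomial as A) gives
  χ_A(x) = x^4 - 12*x^3 + 54*x^2 - 108*x + 81
which factors as (x - 3)^4. The eigenvalues (with algebraic multiplicities) are λ = 3 with multiplicity 4.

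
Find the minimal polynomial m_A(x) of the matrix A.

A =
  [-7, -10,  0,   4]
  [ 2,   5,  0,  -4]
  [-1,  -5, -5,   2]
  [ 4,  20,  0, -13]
x^2 + 10*x + 25

The characteristic polynomial is χ_A(x) = (x + 5)^4, so the eigenvalues are known. The minimal polynomial is
  m_A(x) = Π_λ (x − λ)^{k_λ}
where k_λ is the size of the *largest* Jordan block for λ (equivalently, the smallest k with (A − λI)^k v = 0 for every generalised eigenvector v of λ).

  λ = -5: largest Jordan block has size 2, contributing (x + 5)^2

So m_A(x) = (x + 5)^2 = x^2 + 10*x + 25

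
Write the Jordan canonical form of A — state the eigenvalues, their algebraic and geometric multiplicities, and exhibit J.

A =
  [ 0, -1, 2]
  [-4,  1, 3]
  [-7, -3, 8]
J_3(3)

The characteristic polynomial is
  det(x·I − A) = x^3 - 9*x^2 + 27*x - 27 = (x - 3)^3

Eigenvalues and multiplicities (the geometric multiplicity of λ is n − rank(A − λI), which equals the number of Jordan blocks for λ):
  λ = 3: algebraic multiplicity = 3, geometric multiplicity = 1

Determining the block sizes for each eigenvalue:
  λ = 3: one block (gm = 1), so the single block has size am = 3 → block sizes [3]

Assembling the blocks gives a Jordan form
J =
  [3, 1, 0]
  [0, 3, 1]
  [0, 0, 3]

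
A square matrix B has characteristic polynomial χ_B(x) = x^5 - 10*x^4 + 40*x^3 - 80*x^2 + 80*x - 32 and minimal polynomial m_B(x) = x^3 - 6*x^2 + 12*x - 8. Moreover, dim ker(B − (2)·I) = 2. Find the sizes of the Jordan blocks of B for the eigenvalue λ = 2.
Block sizes for λ = 2: [3, 2]

Step 1 — from the characteristic polynomial, algebraic multiplicity of λ = 2 is 5. From dim ker(B − (2)·I) = 2, there are exactly 2 Jordan blocks for λ = 2.
Step 2 — from the minimal polynomial, the factor (x − 2)^3 tells us the largest block for λ = 2 has size 3.
Step 3 — with total size 5, 2 blocks, and largest block 3, the block sizes (in nonincreasing order) are [3, 2].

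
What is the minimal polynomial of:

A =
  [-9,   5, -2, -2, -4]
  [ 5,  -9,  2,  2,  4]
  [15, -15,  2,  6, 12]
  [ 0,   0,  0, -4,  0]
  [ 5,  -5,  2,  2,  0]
x^2 + 8*x + 16

The characteristic polynomial is χ_A(x) = (x + 4)^5, so the eigenvalues are known. The minimal polynomial is
  m_A(x) = Π_λ (x − λ)^{k_λ}
where k_λ is the size of the *largest* Jordan block for λ (equivalently, the smallest k with (A − λI)^k v = 0 for every generalised eigenvector v of λ).

  λ = -4: largest Jordan block has size 2, contributing (x + 4)^2

So m_A(x) = (x + 4)^2 = x^2 + 8*x + 16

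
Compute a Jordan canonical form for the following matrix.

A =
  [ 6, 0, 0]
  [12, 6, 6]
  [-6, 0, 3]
J_1(3) ⊕ J_1(6) ⊕ J_1(6)

The characteristic polynomial is
  det(x·I − A) = x^3 - 15*x^2 + 72*x - 108 = (x - 6)^2*(x - 3)

Eigenvalues and multiplicities (the geometric multiplicity of λ is n − rank(A − λI), which equals the number of Jordan blocks for λ):
  λ = 3: algebraic multiplicity = 1, geometric multiplicity = 1
  λ = 6: algebraic multiplicity = 2, geometric multiplicity = 2

Determining the block sizes for each eigenvalue:
  λ = 3: one block (gm = 1), so the single block has size am = 1 → block sizes [1]
  λ = 6: gm = am = 2, so every block has size 1 → block sizes [1, 1]

Assembling the blocks gives a Jordan form
J =
  [3, 0, 0]
  [0, 6, 0]
  [0, 0, 6]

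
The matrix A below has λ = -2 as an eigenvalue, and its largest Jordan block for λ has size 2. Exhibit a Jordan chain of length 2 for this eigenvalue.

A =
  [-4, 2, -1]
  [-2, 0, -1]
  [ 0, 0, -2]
A Jordan chain for λ = -2 of length 2:
v_1 = (-2, -2, 0)ᵀ
v_2 = (1, 0, 0)ᵀ

Let N = A − (-2)·I. We want v_2 with N^2 v_2 = 0 but N^1 v_2 ≠ 0; then v_{j-1} := N · v_j for j = 2, …, 2.

Pick v_2 = (1, 0, 0)ᵀ.
Then v_1 = N · v_2 = (-2, -2, 0)ᵀ.

Sanity check: (A − (-2)·I) v_1 = (0, 0, 0)ᵀ = 0. ✓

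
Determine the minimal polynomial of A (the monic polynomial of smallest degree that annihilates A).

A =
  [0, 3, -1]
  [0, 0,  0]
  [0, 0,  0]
x^2

The characteristic polynomial is χ_A(x) = x^3, so the eigenvalues are known. The minimal polynomial is
  m_A(x) = Π_λ (x − λ)^{k_λ}
where k_λ is the size of the *largest* Jordan block for λ (equivalently, the smallest k with (A − λI)^k v = 0 for every generalised eigenvector v of λ).

  λ = 0: largest Jordan block has size 2, contributing (x − 0)^2

So m_A(x) = x^2 = x^2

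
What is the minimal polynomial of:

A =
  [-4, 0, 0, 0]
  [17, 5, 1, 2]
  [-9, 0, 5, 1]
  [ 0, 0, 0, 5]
x^4 - 11*x^3 + 15*x^2 + 175*x - 500

The characteristic polynomial is χ_A(x) = (x - 5)^3*(x + 4), so the eigenvalues are known. The minimal polynomial is
  m_A(x) = Π_λ (x − λ)^{k_λ}
where k_λ is the size of the *largest* Jordan block for λ (equivalently, the smallest k with (A − λI)^k v = 0 for every generalised eigenvector v of λ).

  λ = -4: largest Jordan block has size 1, contributing (x + 4)
  λ = 5: largest Jordan block has size 3, contributing (x − 5)^3

So m_A(x) = (x - 5)^3*(x + 4) = x^4 - 11*x^3 + 15*x^2 + 175*x - 500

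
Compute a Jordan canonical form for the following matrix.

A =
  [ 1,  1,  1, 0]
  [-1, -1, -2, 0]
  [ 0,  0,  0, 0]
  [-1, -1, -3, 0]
J_3(0) ⊕ J_1(0)

The characteristic polynomial is
  det(x·I − A) = x^4

Eigenvalues and multiplicities (the geometric multiplicity of λ is n − rank(A − λI), which equals the number of Jordan blocks for λ):
  λ = 0: algebraic multiplicity = 4, geometric multiplicity = 2

Determining the block sizes for each eigenvalue:
  λ = 0: with am = 4 and gm = 2, the partition is not yet determined (e.g. several partitions of 4 into 2 parts exist). Let N = A − (0)·I. Computing rank(N^1) = 2, rank(N^2) = 1, rank(N^3) = 0; the number of blocks of size ≥ j is rank(N^{j−1}) − rank(N^j), giving [2, 1, 1]. So we have 1 block(s) of size 3, 1 block(s) of size 1 → block sizes [3, 1]

Assembling the blocks gives a Jordan form
J =
  [0, 1, 0, 0]
  [0, 0, 1, 0]
  [0, 0, 0, 0]
  [0, 0, 0, 0]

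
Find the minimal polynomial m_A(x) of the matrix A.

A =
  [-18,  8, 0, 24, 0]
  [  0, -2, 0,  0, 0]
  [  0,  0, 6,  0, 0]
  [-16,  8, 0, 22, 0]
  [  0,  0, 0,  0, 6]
x^2 - 4*x - 12

The characteristic polynomial is χ_A(x) = (x - 6)^3*(x + 2)^2, so the eigenvalues are known. The minimal polynomial is
  m_A(x) = Π_λ (x − λ)^{k_λ}
where k_λ is the size of the *largest* Jordan block for λ (equivalently, the smallest k with (A − λI)^k v = 0 for every generalised eigenvector v of λ).

  λ = -2: largest Jordan block has size 1, contributing (x + 2)
  λ = 6: largest Jordan block has size 1, contributing (x − 6)

So m_A(x) = (x - 6)*(x + 2) = x^2 - 4*x - 12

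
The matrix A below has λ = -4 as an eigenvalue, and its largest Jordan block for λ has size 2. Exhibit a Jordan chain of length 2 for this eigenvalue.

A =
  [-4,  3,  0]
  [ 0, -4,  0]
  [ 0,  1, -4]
A Jordan chain for λ = -4 of length 2:
v_1 = (3, 0, 1)ᵀ
v_2 = (0, 1, 0)ᵀ

Let N = A − (-4)·I. We want v_2 with N^2 v_2 = 0 but N^1 v_2 ≠ 0; then v_{j-1} := N · v_j for j = 2, …, 2.

Pick v_2 = (0, 1, 0)ᵀ.
Then v_1 = N · v_2 = (3, 0, 1)ᵀ.

Sanity check: (A − (-4)·I) v_1 = (0, 0, 0)ᵀ = 0. ✓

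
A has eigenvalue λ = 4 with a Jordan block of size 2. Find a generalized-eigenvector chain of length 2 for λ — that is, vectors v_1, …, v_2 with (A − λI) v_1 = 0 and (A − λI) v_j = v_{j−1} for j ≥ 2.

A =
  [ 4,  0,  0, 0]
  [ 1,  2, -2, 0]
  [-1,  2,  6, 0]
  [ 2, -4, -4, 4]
A Jordan chain for λ = 4 of length 2:
v_1 = (0, 1, -1, 2)ᵀ
v_2 = (1, 0, 0, 0)ᵀ

Let N = A − (4)·I. We want v_2 with N^2 v_2 = 0 but N^1 v_2 ≠ 0; then v_{j-1} := N · v_j for j = 2, …, 2.

Pick v_2 = (1, 0, 0, 0)ᵀ.
Then v_1 = N · v_2 = (0, 1, -1, 2)ᵀ.

Sanity check: (A − (4)·I) v_1 = (0, 0, 0, 0)ᵀ = 0. ✓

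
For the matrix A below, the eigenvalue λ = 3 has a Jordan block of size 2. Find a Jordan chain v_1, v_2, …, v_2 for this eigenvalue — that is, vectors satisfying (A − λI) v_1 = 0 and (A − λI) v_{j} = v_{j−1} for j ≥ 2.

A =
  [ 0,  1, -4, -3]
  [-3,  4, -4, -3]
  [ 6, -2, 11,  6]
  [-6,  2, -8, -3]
A Jordan chain for λ = 3 of length 2:
v_1 = (-3, -3, 6, -6)ᵀ
v_2 = (1, 0, 0, 0)ᵀ

Let N = A − (3)·I. We want v_2 with N^2 v_2 = 0 but N^1 v_2 ≠ 0; then v_{j-1} := N · v_j for j = 2, …, 2.

Pick v_2 = (1, 0, 0, 0)ᵀ.
Then v_1 = N · v_2 = (-3, -3, 6, -6)ᵀ.

Sanity check: (A − (3)·I) v_1 = (0, 0, 0, 0)ᵀ = 0. ✓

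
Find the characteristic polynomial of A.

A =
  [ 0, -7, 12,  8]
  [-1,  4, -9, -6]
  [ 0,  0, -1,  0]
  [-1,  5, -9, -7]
x^4 + 4*x^3 + 6*x^2 + 4*x + 1

Expanding det(x·I − A) (e.g. by cofactor expansion or by noting that A is similar to its Jordan form J, which has the same characteristic polynomial as A) gives
  χ_A(x) = x^4 + 4*x^3 + 6*x^2 + 4*x + 1
which factors as (x + 1)^4. The eigenvalues (with algebraic multiplicities) are λ = -1 with multiplicity 4.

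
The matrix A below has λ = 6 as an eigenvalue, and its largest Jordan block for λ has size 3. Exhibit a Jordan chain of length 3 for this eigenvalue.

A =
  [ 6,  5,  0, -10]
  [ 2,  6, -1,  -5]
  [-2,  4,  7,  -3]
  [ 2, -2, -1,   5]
A Jordan chain for λ = 6 of length 3:
v_1 = (-10, -8, 0, -4)ᵀ
v_2 = (0, 2, -2, 2)ᵀ
v_3 = (1, 0, 0, 0)ᵀ

Let N = A − (6)·I. We want v_3 with N^3 v_3 = 0 but N^2 v_3 ≠ 0; then v_{j-1} := N · v_j for j = 3, …, 2.

Pick v_3 = (1, 0, 0, 0)ᵀ.
Then v_2 = N · v_3 = (0, 2, -2, 2)ᵀ.
Then v_1 = N · v_2 = (-10, -8, 0, -4)ᵀ.

Sanity check: (A − (6)·I) v_1 = (0, 0, 0, 0)ᵀ = 0. ✓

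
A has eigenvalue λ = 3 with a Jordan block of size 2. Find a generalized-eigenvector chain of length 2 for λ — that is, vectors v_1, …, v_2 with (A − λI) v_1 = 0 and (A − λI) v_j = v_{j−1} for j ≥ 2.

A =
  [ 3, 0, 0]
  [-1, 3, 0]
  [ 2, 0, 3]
A Jordan chain for λ = 3 of length 2:
v_1 = (0, -1, 2)ᵀ
v_2 = (1, 0, 0)ᵀ

Let N = A − (3)·I. We want v_2 with N^2 v_2 = 0 but N^1 v_2 ≠ 0; then v_{j-1} := N · v_j for j = 2, …, 2.

Pick v_2 = (1, 0, 0)ᵀ.
Then v_1 = N · v_2 = (0, -1, 2)ᵀ.

Sanity check: (A − (3)·I) v_1 = (0, 0, 0)ᵀ = 0. ✓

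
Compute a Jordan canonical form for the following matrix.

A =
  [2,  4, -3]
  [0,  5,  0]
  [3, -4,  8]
J_2(5) ⊕ J_1(5)

The characteristic polynomial is
  det(x·I − A) = x^3 - 15*x^2 + 75*x - 125 = (x - 5)^3

Eigenvalues and multiplicities (the geometric multiplicity of λ is n − rank(A − λI), which equals the number of Jordan blocks for λ):
  λ = 5: algebraic multiplicity = 3, geometric multiplicity = 2

Determining the block sizes for each eigenvalue:
  λ = 5: 2 blocks summing to 3 forces exactly one block of size 2 and the rest size 1 → block sizes [2, 1]

Assembling the blocks gives a Jordan form
J =
  [5, 1, 0]
  [0, 5, 0]
  [0, 0, 5]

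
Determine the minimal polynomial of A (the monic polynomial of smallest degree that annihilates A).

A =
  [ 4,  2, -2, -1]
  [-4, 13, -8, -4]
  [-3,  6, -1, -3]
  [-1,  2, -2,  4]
x^2 - 10*x + 25

The characteristic polynomial is χ_A(x) = (x - 5)^4, so the eigenvalues are known. The minimal polynomial is
  m_A(x) = Π_λ (x − λ)^{k_λ}
where k_λ is the size of the *largest* Jordan block for λ (equivalently, the smallest k with (A − λI)^k v = 0 for every generalised eigenvector v of λ).

  λ = 5: largest Jordan block has size 2, contributing (x − 5)^2

So m_A(x) = (x - 5)^2 = x^2 - 10*x + 25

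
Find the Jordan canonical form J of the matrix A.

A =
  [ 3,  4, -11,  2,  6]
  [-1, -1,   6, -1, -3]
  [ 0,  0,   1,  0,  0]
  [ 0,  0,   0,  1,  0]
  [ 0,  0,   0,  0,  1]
J_3(1) ⊕ J_1(1) ⊕ J_1(1)

The characteristic polynomial is
  det(x·I − A) = x^5 - 5*x^4 + 10*x^3 - 10*x^2 + 5*x - 1 = (x - 1)^5

Eigenvalues and multiplicities (the geometric multiplicity of λ is n − rank(A − λI), which equals the number of Jordan blocks for λ):
  λ = 1: algebraic multiplicity = 5, geometric multiplicity = 3

Determining the block sizes for each eigenvalue:
  λ = 1: with am = 5 and gm = 3, the partition is not yet determined (e.g. several partitions of 5 into 3 parts exist). Let N = A − (1)·I. Computing rank(N^1) = 2, rank(N^2) = 1, rank(N^3) = 0; the number of blocks of size ≥ j is rank(N^{j−1}) − rank(N^j), giving [3, 1, 1]. So we have 1 block(s) of size 3, 2 block(s) of size 1 → block sizes [3, 1, 1]

Assembling the blocks gives a Jordan form
J =
  [1, 1, 0, 0, 0]
  [0, 1, 1, 0, 0]
  [0, 0, 1, 0, 0]
  [0, 0, 0, 1, 0]
  [0, 0, 0, 0, 1]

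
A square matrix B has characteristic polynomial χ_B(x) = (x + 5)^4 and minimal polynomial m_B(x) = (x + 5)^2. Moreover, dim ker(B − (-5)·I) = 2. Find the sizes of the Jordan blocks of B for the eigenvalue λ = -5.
Block sizes for λ = -5: [2, 2]

Step 1 — from the characteristic polynomial, algebraic multiplicity of λ = -5 is 4. From dim ker(B − (-5)·I) = 2, there are exactly 2 Jordan blocks for λ = -5.
Step 2 — from the minimal polynomial, the factor (x + 5)^2 tells us the largest block for λ = -5 has size 2.
Step 3 — with total size 4, 2 blocks, and largest block 2, the block sizes (in nonincreasing order) are [2, 2].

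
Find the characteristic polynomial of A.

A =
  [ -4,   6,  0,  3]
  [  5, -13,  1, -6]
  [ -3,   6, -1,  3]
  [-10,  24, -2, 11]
x^4 + 7*x^3 + 15*x^2 + 13*x + 4

Expanding det(x·I − A) (e.g. by cofactor expansion or by noting that A is similar to its Jordan form J, which has the same characteristic polynomial as A) gives
  χ_A(x) = x^4 + 7*x^3 + 15*x^2 + 13*x + 4
which factors as (x + 1)^3*(x + 4). The eigenvalues (with algebraic multiplicities) are λ = -4 with multiplicity 1, λ = -1 with multiplicity 3.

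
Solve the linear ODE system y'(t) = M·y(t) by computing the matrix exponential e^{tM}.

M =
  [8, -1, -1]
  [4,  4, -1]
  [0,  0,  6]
e^{tM} =
  [2*t*exp(6*t) + exp(6*t), -t*exp(6*t), -t^2*exp(6*t)/2 - t*exp(6*t)]
  [4*t*exp(6*t), -2*t*exp(6*t) + exp(6*t), -t^2*exp(6*t) - t*exp(6*t)]
  [0, 0, exp(6*t)]

Strategy: write M = P · J · P⁻¹ where J is a Jordan canonical form, so e^{tM} = P · e^{tJ} · P⁻¹, and e^{tJ} can be computed block-by-block.

M has Jordan form
J =
  [6, 1, 0]
  [0, 6, 1]
  [0, 0, 6]
(up to reordering of blocks).

Per-block formulas:
  For a 3×3 Jordan block J_3(6): exp(t · J_3(6)) = e^(6t)·(I + t·N + (t^2/2)·N^2), where N is the 3×3 nilpotent shift.

After assembling e^{tJ} and conjugating by P, we get:

e^{tM} =
  [2*t*exp(6*t) + exp(6*t), -t*exp(6*t), -t^2*exp(6*t)/2 - t*exp(6*t)]
  [4*t*exp(6*t), -2*t*exp(6*t) + exp(6*t), -t^2*exp(6*t) - t*exp(6*t)]
  [0, 0, exp(6*t)]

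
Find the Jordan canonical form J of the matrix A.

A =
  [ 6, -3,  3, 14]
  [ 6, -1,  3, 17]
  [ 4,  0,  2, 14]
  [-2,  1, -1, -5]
J_3(0) ⊕ J_1(2)

The characteristic polynomial is
  det(x·I − A) = x^4 - 2*x^3 = x^3*(x - 2)

Eigenvalues and multiplicities (the geometric multiplicity of λ is n − rank(A − λI), which equals the number of Jordan blocks for λ):
  λ = 0: algebraic multiplicity = 3, geometric multiplicity = 1
  λ = 2: algebraic multiplicity = 1, geometric multiplicity = 1

Determining the block sizes for each eigenvalue:
  λ = 0: one block (gm = 1), so the single block has size am = 3 → block sizes [3]
  λ = 2: one block (gm = 1), so the single block has size am = 1 → block sizes [1]

Assembling the blocks gives a Jordan form
J =
  [0, 1, 0, 0]
  [0, 0, 1, 0]
  [0, 0, 0, 0]
  [0, 0, 0, 2]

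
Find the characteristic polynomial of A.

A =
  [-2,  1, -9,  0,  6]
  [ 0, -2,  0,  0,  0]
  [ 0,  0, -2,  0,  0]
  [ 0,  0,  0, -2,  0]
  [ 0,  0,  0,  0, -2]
x^5 + 10*x^4 + 40*x^3 + 80*x^2 + 80*x + 32

Expanding det(x·I − A) (e.g. by cofactor expansion or by noting that A is similar to its Jordan form J, which has the same characteristic polynomial as A) gives
  χ_A(x) = x^5 + 10*x^4 + 40*x^3 + 80*x^2 + 80*x + 32
which factors as (x + 2)^5. The eigenvalues (with algebraic multiplicities) are λ = -2 with multiplicity 5.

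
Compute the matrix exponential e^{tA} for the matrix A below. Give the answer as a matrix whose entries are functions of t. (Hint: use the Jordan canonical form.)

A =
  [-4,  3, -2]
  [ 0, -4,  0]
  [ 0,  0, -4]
e^{tA} =
  [exp(-4*t), 3*t*exp(-4*t), -2*t*exp(-4*t)]
  [0, exp(-4*t), 0]
  [0, 0, exp(-4*t)]

Strategy: write A = P · J · P⁻¹ where J is a Jordan canonical form, so e^{tA} = P · e^{tJ} · P⁻¹, and e^{tJ} can be computed block-by-block.

A has Jordan form
J =
  [-4,  1,  0]
  [ 0, -4,  0]
  [ 0,  0, -4]
(up to reordering of blocks).

Per-block formulas:
  For a 2×2 Jordan block J_2(-4): exp(t · J_2(-4)) = e^(-4t)·(I + t·N), where N is the 2×2 nilpotent shift.
  For a 1×1 block at λ = -4: exp(t · [-4]) = [e^(-4t)].

After assembling e^{tJ} and conjugating by P, we get:

e^{tA} =
  [exp(-4*t), 3*t*exp(-4*t), -2*t*exp(-4*t)]
  [0, exp(-4*t), 0]
  [0, 0, exp(-4*t)]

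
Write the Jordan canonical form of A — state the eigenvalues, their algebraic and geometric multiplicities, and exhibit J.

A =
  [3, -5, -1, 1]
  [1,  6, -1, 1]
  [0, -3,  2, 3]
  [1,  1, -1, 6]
J_1(2) ⊕ J_2(5) ⊕ J_1(5)

The characteristic polynomial is
  det(x·I − A) = x^4 - 17*x^3 + 105*x^2 - 275*x + 250 = (x - 5)^3*(x - 2)

Eigenvalues and multiplicities (the geometric multiplicity of λ is n − rank(A − λI), which equals the number of Jordan blocks for λ):
  λ = 2: algebraic multiplicity = 1, geometric multiplicity = 1
  λ = 5: algebraic multiplicity = 3, geometric multiplicity = 2

Determining the block sizes for each eigenvalue:
  λ = 2: one block (gm = 1), so the single block has size am = 1 → block sizes [1]
  λ = 5: 2 blocks summing to 3 forces exactly one block of size 2 and the rest size 1 → block sizes [2, 1]

Assembling the blocks gives a Jordan form
J =
  [2, 0, 0, 0]
  [0, 5, 1, 0]
  [0, 0, 5, 0]
  [0, 0, 0, 5]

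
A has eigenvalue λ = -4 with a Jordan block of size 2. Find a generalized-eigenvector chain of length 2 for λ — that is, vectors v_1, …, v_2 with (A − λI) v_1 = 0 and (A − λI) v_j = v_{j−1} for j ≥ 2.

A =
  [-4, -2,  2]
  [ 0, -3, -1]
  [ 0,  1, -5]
A Jordan chain for λ = -4 of length 2:
v_1 = (-2, 1, 1)ᵀ
v_2 = (0, 1, 0)ᵀ

Let N = A − (-4)·I. We want v_2 with N^2 v_2 = 0 but N^1 v_2 ≠ 0; then v_{j-1} := N · v_j for j = 2, …, 2.

Pick v_2 = (0, 1, 0)ᵀ.
Then v_1 = N · v_2 = (-2, 1, 1)ᵀ.

Sanity check: (A − (-4)·I) v_1 = (0, 0, 0)ᵀ = 0. ✓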